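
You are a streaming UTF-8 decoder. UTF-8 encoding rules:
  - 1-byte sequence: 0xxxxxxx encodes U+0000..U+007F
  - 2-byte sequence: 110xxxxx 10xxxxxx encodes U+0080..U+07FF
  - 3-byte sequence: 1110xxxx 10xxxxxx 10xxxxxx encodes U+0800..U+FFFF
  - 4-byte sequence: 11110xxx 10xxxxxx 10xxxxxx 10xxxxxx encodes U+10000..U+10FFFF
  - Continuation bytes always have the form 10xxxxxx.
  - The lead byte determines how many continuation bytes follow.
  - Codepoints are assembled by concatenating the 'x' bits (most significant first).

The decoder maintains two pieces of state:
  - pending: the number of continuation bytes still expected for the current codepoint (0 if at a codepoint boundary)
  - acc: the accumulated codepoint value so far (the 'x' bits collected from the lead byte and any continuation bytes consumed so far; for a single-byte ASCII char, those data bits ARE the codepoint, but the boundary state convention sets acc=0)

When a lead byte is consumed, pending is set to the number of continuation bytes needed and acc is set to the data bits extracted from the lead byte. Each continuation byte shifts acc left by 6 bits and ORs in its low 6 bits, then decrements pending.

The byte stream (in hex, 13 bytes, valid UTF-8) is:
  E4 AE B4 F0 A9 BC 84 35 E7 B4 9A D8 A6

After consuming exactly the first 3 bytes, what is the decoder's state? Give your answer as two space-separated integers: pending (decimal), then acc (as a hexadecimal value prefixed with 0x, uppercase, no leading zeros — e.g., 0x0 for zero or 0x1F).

Answer: 0 0x4BB4

Derivation:
Byte[0]=E4: 3-byte lead. pending=2, acc=0x4
Byte[1]=AE: continuation. acc=(acc<<6)|0x2E=0x12E, pending=1
Byte[2]=B4: continuation. acc=(acc<<6)|0x34=0x4BB4, pending=0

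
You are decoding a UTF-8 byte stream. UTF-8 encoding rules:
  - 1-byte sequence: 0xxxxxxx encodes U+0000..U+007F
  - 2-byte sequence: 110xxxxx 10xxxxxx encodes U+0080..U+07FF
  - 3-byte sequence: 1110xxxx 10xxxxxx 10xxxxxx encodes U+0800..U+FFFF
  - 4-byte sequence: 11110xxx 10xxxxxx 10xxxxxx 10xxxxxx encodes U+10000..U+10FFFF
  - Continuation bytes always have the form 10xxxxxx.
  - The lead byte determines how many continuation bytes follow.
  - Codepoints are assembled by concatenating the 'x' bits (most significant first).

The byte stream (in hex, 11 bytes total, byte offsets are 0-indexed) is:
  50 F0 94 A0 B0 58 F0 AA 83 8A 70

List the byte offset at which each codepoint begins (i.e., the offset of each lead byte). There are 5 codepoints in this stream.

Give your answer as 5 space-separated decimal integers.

Byte[0]=50: 1-byte ASCII. cp=U+0050
Byte[1]=F0: 4-byte lead, need 3 cont bytes. acc=0x0
Byte[2]=94: continuation. acc=(acc<<6)|0x14=0x14
Byte[3]=A0: continuation. acc=(acc<<6)|0x20=0x520
Byte[4]=B0: continuation. acc=(acc<<6)|0x30=0x14830
Completed: cp=U+14830 (starts at byte 1)
Byte[5]=58: 1-byte ASCII. cp=U+0058
Byte[6]=F0: 4-byte lead, need 3 cont bytes. acc=0x0
Byte[7]=AA: continuation. acc=(acc<<6)|0x2A=0x2A
Byte[8]=83: continuation. acc=(acc<<6)|0x03=0xA83
Byte[9]=8A: continuation. acc=(acc<<6)|0x0A=0x2A0CA
Completed: cp=U+2A0CA (starts at byte 6)
Byte[10]=70: 1-byte ASCII. cp=U+0070

Answer: 0 1 5 6 10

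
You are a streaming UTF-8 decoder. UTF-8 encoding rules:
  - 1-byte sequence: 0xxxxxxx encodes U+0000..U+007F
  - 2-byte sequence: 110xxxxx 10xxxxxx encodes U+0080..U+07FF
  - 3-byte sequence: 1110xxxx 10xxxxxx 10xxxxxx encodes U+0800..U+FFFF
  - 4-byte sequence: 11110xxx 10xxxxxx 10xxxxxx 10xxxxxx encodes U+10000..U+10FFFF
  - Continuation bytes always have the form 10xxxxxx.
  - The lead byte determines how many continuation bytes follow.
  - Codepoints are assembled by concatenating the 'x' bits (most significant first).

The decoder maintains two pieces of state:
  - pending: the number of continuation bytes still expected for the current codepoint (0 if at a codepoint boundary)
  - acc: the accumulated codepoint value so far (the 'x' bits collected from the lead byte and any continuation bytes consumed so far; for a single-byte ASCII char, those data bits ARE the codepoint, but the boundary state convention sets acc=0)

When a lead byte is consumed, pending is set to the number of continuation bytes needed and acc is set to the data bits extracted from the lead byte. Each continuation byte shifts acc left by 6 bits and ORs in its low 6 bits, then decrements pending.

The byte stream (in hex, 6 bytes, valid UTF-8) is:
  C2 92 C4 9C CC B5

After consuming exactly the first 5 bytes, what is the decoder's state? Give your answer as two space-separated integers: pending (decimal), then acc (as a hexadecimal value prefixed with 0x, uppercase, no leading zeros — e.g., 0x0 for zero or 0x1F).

Answer: 1 0xC

Derivation:
Byte[0]=C2: 2-byte lead. pending=1, acc=0x2
Byte[1]=92: continuation. acc=(acc<<6)|0x12=0x92, pending=0
Byte[2]=C4: 2-byte lead. pending=1, acc=0x4
Byte[3]=9C: continuation. acc=(acc<<6)|0x1C=0x11C, pending=0
Byte[4]=CC: 2-byte lead. pending=1, acc=0xC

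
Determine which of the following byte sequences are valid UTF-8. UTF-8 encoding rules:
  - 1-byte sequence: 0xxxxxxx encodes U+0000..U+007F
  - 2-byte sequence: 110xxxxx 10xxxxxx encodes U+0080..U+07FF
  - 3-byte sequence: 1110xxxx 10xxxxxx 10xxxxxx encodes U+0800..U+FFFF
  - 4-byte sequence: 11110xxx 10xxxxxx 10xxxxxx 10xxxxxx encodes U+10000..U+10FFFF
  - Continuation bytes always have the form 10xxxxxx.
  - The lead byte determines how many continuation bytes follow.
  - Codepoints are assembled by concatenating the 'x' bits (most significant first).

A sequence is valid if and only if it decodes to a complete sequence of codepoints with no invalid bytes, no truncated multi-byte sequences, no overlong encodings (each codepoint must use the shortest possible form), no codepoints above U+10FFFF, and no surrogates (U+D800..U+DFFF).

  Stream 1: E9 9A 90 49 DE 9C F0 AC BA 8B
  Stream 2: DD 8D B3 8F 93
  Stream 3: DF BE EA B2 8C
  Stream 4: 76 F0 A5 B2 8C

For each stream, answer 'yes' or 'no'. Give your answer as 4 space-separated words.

Answer: yes no yes yes

Derivation:
Stream 1: decodes cleanly. VALID
Stream 2: error at byte offset 2. INVALID
Stream 3: decodes cleanly. VALID
Stream 4: decodes cleanly. VALID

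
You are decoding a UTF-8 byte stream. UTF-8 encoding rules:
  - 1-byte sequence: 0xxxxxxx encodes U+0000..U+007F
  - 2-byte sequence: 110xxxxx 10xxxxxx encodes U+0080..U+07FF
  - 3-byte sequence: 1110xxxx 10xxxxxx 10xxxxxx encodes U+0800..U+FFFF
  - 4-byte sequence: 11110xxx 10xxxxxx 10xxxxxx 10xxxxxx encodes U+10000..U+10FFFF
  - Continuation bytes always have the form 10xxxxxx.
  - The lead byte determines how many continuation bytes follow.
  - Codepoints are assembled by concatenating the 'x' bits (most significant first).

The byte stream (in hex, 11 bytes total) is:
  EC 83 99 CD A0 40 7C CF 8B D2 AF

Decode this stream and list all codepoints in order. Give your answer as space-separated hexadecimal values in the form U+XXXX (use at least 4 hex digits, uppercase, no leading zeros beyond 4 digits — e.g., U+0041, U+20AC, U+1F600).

Byte[0]=EC: 3-byte lead, need 2 cont bytes. acc=0xC
Byte[1]=83: continuation. acc=(acc<<6)|0x03=0x303
Byte[2]=99: continuation. acc=(acc<<6)|0x19=0xC0D9
Completed: cp=U+C0D9 (starts at byte 0)
Byte[3]=CD: 2-byte lead, need 1 cont bytes. acc=0xD
Byte[4]=A0: continuation. acc=(acc<<6)|0x20=0x360
Completed: cp=U+0360 (starts at byte 3)
Byte[5]=40: 1-byte ASCII. cp=U+0040
Byte[6]=7C: 1-byte ASCII. cp=U+007C
Byte[7]=CF: 2-byte lead, need 1 cont bytes. acc=0xF
Byte[8]=8B: continuation. acc=(acc<<6)|0x0B=0x3CB
Completed: cp=U+03CB (starts at byte 7)
Byte[9]=D2: 2-byte lead, need 1 cont bytes. acc=0x12
Byte[10]=AF: continuation. acc=(acc<<6)|0x2F=0x4AF
Completed: cp=U+04AF (starts at byte 9)

Answer: U+C0D9 U+0360 U+0040 U+007C U+03CB U+04AF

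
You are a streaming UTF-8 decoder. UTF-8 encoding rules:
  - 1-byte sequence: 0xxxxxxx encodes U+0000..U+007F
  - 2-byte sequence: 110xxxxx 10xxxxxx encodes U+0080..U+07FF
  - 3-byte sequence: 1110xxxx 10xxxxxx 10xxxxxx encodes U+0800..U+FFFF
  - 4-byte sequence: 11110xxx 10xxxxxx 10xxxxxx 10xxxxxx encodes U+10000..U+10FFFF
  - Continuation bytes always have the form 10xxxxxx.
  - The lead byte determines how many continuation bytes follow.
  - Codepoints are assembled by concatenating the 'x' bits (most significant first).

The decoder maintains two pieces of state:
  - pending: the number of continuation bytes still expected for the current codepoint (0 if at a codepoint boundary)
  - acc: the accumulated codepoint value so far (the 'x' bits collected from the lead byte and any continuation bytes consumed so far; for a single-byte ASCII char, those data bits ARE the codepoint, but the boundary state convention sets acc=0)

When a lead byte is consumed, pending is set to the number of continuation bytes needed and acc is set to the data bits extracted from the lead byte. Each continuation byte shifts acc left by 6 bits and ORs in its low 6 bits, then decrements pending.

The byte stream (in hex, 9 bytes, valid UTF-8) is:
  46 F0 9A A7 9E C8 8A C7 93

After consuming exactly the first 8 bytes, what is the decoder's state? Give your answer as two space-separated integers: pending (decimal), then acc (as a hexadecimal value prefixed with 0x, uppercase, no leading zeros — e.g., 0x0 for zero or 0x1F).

Byte[0]=46: 1-byte. pending=0, acc=0x0
Byte[1]=F0: 4-byte lead. pending=3, acc=0x0
Byte[2]=9A: continuation. acc=(acc<<6)|0x1A=0x1A, pending=2
Byte[3]=A7: continuation. acc=(acc<<6)|0x27=0x6A7, pending=1
Byte[4]=9E: continuation. acc=(acc<<6)|0x1E=0x1A9DE, pending=0
Byte[5]=C8: 2-byte lead. pending=1, acc=0x8
Byte[6]=8A: continuation. acc=(acc<<6)|0x0A=0x20A, pending=0
Byte[7]=C7: 2-byte lead. pending=1, acc=0x7

Answer: 1 0x7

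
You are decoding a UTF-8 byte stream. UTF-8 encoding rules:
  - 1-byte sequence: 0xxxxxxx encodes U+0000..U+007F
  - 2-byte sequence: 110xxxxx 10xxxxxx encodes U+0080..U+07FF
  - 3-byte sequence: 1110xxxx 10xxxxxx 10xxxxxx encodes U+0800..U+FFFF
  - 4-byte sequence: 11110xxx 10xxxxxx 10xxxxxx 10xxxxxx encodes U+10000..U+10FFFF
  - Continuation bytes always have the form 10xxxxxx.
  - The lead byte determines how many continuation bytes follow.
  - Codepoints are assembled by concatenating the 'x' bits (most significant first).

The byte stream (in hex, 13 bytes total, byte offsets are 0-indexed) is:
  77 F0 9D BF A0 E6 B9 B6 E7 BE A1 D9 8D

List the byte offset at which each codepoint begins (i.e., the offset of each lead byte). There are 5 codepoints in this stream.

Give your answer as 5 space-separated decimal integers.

Answer: 0 1 5 8 11

Derivation:
Byte[0]=77: 1-byte ASCII. cp=U+0077
Byte[1]=F0: 4-byte lead, need 3 cont bytes. acc=0x0
Byte[2]=9D: continuation. acc=(acc<<6)|0x1D=0x1D
Byte[3]=BF: continuation. acc=(acc<<6)|0x3F=0x77F
Byte[4]=A0: continuation. acc=(acc<<6)|0x20=0x1DFE0
Completed: cp=U+1DFE0 (starts at byte 1)
Byte[5]=E6: 3-byte lead, need 2 cont bytes. acc=0x6
Byte[6]=B9: continuation. acc=(acc<<6)|0x39=0x1B9
Byte[7]=B6: continuation. acc=(acc<<6)|0x36=0x6E76
Completed: cp=U+6E76 (starts at byte 5)
Byte[8]=E7: 3-byte lead, need 2 cont bytes. acc=0x7
Byte[9]=BE: continuation. acc=(acc<<6)|0x3E=0x1FE
Byte[10]=A1: continuation. acc=(acc<<6)|0x21=0x7FA1
Completed: cp=U+7FA1 (starts at byte 8)
Byte[11]=D9: 2-byte lead, need 1 cont bytes. acc=0x19
Byte[12]=8D: continuation. acc=(acc<<6)|0x0D=0x64D
Completed: cp=U+064D (starts at byte 11)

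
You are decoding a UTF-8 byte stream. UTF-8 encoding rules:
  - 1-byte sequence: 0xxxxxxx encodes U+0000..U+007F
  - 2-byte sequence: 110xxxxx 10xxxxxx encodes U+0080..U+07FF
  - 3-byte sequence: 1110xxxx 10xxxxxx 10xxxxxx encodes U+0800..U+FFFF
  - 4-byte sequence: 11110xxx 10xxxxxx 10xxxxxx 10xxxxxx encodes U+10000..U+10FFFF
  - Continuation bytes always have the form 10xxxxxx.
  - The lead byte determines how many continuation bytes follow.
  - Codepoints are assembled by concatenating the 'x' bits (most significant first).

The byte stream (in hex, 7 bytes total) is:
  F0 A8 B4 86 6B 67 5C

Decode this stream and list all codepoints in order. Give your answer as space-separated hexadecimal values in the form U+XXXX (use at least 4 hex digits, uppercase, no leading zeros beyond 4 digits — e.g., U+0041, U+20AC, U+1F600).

Byte[0]=F0: 4-byte lead, need 3 cont bytes. acc=0x0
Byte[1]=A8: continuation. acc=(acc<<6)|0x28=0x28
Byte[2]=B4: continuation. acc=(acc<<6)|0x34=0xA34
Byte[3]=86: continuation. acc=(acc<<6)|0x06=0x28D06
Completed: cp=U+28D06 (starts at byte 0)
Byte[4]=6B: 1-byte ASCII. cp=U+006B
Byte[5]=67: 1-byte ASCII. cp=U+0067
Byte[6]=5C: 1-byte ASCII. cp=U+005C

Answer: U+28D06 U+006B U+0067 U+005C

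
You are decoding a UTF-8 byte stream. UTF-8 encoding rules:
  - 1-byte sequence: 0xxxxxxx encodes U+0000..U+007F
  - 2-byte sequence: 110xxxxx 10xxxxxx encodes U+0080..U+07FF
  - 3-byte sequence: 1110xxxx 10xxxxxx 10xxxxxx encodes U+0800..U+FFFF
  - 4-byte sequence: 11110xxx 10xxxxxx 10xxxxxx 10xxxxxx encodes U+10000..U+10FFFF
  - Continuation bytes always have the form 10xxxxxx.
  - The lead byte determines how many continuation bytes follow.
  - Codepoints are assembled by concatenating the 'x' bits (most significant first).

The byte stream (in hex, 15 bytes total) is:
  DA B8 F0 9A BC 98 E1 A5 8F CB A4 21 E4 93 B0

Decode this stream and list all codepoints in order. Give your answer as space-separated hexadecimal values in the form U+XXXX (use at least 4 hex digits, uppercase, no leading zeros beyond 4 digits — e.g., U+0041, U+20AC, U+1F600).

Answer: U+06B8 U+1AF18 U+194F U+02E4 U+0021 U+44F0

Derivation:
Byte[0]=DA: 2-byte lead, need 1 cont bytes. acc=0x1A
Byte[1]=B8: continuation. acc=(acc<<6)|0x38=0x6B8
Completed: cp=U+06B8 (starts at byte 0)
Byte[2]=F0: 4-byte lead, need 3 cont bytes. acc=0x0
Byte[3]=9A: continuation. acc=(acc<<6)|0x1A=0x1A
Byte[4]=BC: continuation. acc=(acc<<6)|0x3C=0x6BC
Byte[5]=98: continuation. acc=(acc<<6)|0x18=0x1AF18
Completed: cp=U+1AF18 (starts at byte 2)
Byte[6]=E1: 3-byte lead, need 2 cont bytes. acc=0x1
Byte[7]=A5: continuation. acc=(acc<<6)|0x25=0x65
Byte[8]=8F: continuation. acc=(acc<<6)|0x0F=0x194F
Completed: cp=U+194F (starts at byte 6)
Byte[9]=CB: 2-byte lead, need 1 cont bytes. acc=0xB
Byte[10]=A4: continuation. acc=(acc<<6)|0x24=0x2E4
Completed: cp=U+02E4 (starts at byte 9)
Byte[11]=21: 1-byte ASCII. cp=U+0021
Byte[12]=E4: 3-byte lead, need 2 cont bytes. acc=0x4
Byte[13]=93: continuation. acc=(acc<<6)|0x13=0x113
Byte[14]=B0: continuation. acc=(acc<<6)|0x30=0x44F0
Completed: cp=U+44F0 (starts at byte 12)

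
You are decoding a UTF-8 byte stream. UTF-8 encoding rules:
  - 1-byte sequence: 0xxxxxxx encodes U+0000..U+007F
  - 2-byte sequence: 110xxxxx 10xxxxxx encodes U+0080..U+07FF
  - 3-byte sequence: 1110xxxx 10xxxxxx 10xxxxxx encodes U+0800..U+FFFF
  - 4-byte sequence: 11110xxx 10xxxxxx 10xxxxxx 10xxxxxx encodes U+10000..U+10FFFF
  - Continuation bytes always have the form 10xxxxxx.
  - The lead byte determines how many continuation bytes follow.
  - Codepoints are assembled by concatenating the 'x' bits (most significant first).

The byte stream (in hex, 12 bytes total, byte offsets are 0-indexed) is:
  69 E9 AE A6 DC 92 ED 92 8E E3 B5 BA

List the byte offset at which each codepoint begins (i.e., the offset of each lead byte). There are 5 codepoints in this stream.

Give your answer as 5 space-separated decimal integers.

Answer: 0 1 4 6 9

Derivation:
Byte[0]=69: 1-byte ASCII. cp=U+0069
Byte[1]=E9: 3-byte lead, need 2 cont bytes. acc=0x9
Byte[2]=AE: continuation. acc=(acc<<6)|0x2E=0x26E
Byte[3]=A6: continuation. acc=(acc<<6)|0x26=0x9BA6
Completed: cp=U+9BA6 (starts at byte 1)
Byte[4]=DC: 2-byte lead, need 1 cont bytes. acc=0x1C
Byte[5]=92: continuation. acc=(acc<<6)|0x12=0x712
Completed: cp=U+0712 (starts at byte 4)
Byte[6]=ED: 3-byte lead, need 2 cont bytes. acc=0xD
Byte[7]=92: continuation. acc=(acc<<6)|0x12=0x352
Byte[8]=8E: continuation. acc=(acc<<6)|0x0E=0xD48E
Completed: cp=U+D48E (starts at byte 6)
Byte[9]=E3: 3-byte lead, need 2 cont bytes. acc=0x3
Byte[10]=B5: continuation. acc=(acc<<6)|0x35=0xF5
Byte[11]=BA: continuation. acc=(acc<<6)|0x3A=0x3D7A
Completed: cp=U+3D7A (starts at byte 9)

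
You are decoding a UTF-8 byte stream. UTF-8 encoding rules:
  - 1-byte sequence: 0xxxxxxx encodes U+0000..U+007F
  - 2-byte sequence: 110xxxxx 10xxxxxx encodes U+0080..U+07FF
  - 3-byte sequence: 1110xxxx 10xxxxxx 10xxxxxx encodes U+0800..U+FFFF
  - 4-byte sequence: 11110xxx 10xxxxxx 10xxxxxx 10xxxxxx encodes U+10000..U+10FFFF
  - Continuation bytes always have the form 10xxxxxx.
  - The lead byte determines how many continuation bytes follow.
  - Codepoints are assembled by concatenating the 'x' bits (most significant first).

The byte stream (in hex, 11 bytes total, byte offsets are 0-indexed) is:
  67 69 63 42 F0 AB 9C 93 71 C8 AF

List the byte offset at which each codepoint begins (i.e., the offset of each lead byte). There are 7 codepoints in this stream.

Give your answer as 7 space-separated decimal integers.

Answer: 0 1 2 3 4 8 9

Derivation:
Byte[0]=67: 1-byte ASCII. cp=U+0067
Byte[1]=69: 1-byte ASCII. cp=U+0069
Byte[2]=63: 1-byte ASCII. cp=U+0063
Byte[3]=42: 1-byte ASCII. cp=U+0042
Byte[4]=F0: 4-byte lead, need 3 cont bytes. acc=0x0
Byte[5]=AB: continuation. acc=(acc<<6)|0x2B=0x2B
Byte[6]=9C: continuation. acc=(acc<<6)|0x1C=0xADC
Byte[7]=93: continuation. acc=(acc<<6)|0x13=0x2B713
Completed: cp=U+2B713 (starts at byte 4)
Byte[8]=71: 1-byte ASCII. cp=U+0071
Byte[9]=C8: 2-byte lead, need 1 cont bytes. acc=0x8
Byte[10]=AF: continuation. acc=(acc<<6)|0x2F=0x22F
Completed: cp=U+022F (starts at byte 9)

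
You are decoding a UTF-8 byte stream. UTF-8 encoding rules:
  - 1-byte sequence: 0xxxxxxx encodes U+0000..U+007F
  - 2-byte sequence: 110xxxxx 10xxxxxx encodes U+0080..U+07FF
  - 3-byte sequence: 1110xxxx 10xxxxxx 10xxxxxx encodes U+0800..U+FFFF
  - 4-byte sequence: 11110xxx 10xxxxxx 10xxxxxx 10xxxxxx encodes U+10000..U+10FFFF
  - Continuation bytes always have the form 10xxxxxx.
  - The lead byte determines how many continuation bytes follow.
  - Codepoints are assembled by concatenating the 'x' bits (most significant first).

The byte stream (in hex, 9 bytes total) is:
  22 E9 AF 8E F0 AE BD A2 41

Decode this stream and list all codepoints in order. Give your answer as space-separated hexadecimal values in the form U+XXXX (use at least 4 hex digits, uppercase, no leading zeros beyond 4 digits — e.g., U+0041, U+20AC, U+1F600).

Answer: U+0022 U+9BCE U+2EF62 U+0041

Derivation:
Byte[0]=22: 1-byte ASCII. cp=U+0022
Byte[1]=E9: 3-byte lead, need 2 cont bytes. acc=0x9
Byte[2]=AF: continuation. acc=(acc<<6)|0x2F=0x26F
Byte[3]=8E: continuation. acc=(acc<<6)|0x0E=0x9BCE
Completed: cp=U+9BCE (starts at byte 1)
Byte[4]=F0: 4-byte lead, need 3 cont bytes. acc=0x0
Byte[5]=AE: continuation. acc=(acc<<6)|0x2E=0x2E
Byte[6]=BD: continuation. acc=(acc<<6)|0x3D=0xBBD
Byte[7]=A2: continuation. acc=(acc<<6)|0x22=0x2EF62
Completed: cp=U+2EF62 (starts at byte 4)
Byte[8]=41: 1-byte ASCII. cp=U+0041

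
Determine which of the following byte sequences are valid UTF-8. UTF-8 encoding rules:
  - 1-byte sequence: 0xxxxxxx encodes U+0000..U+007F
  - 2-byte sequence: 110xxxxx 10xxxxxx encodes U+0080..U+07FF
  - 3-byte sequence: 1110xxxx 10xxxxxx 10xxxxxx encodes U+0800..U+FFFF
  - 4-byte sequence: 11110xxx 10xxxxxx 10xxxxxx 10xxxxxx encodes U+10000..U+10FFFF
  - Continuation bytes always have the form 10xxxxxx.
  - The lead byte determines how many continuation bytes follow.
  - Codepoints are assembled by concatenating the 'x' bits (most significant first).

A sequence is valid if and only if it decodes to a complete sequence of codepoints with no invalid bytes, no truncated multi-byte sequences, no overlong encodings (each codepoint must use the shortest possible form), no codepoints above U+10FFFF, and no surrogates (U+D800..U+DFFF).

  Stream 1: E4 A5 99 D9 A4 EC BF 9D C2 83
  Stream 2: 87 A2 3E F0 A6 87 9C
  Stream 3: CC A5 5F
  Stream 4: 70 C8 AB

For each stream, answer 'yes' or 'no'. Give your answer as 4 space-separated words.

Answer: yes no yes yes

Derivation:
Stream 1: decodes cleanly. VALID
Stream 2: error at byte offset 0. INVALID
Stream 3: decodes cleanly. VALID
Stream 4: decodes cleanly. VALID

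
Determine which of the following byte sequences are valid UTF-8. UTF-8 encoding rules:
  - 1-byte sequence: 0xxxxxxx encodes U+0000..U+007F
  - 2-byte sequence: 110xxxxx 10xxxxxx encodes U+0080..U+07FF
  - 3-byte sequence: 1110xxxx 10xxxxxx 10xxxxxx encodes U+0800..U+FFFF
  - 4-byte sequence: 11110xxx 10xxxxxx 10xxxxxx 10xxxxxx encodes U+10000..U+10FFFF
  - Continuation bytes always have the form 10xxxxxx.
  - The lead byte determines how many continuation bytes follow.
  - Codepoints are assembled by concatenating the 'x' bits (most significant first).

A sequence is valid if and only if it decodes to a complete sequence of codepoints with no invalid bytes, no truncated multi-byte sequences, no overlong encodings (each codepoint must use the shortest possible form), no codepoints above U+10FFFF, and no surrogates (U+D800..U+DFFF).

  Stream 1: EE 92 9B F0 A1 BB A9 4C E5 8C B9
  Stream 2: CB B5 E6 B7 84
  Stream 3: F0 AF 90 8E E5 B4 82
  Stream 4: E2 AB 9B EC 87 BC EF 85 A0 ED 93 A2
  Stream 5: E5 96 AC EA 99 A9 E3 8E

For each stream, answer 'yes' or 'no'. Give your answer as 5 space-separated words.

Answer: yes yes yes yes no

Derivation:
Stream 1: decodes cleanly. VALID
Stream 2: decodes cleanly. VALID
Stream 3: decodes cleanly. VALID
Stream 4: decodes cleanly. VALID
Stream 5: error at byte offset 8. INVALID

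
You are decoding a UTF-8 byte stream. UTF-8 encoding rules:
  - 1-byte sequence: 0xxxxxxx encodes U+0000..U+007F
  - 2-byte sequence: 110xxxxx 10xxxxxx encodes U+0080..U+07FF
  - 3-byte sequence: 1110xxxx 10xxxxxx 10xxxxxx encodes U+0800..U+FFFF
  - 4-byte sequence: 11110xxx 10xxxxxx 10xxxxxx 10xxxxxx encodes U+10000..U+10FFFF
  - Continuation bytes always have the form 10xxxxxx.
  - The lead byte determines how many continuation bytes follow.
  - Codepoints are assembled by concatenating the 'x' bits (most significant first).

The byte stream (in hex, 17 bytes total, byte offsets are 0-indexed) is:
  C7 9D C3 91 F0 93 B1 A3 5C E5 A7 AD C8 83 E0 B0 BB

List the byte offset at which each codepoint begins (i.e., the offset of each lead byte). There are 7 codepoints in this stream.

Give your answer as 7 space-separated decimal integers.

Byte[0]=C7: 2-byte lead, need 1 cont bytes. acc=0x7
Byte[1]=9D: continuation. acc=(acc<<6)|0x1D=0x1DD
Completed: cp=U+01DD (starts at byte 0)
Byte[2]=C3: 2-byte lead, need 1 cont bytes. acc=0x3
Byte[3]=91: continuation. acc=(acc<<6)|0x11=0xD1
Completed: cp=U+00D1 (starts at byte 2)
Byte[4]=F0: 4-byte lead, need 3 cont bytes. acc=0x0
Byte[5]=93: continuation. acc=(acc<<6)|0x13=0x13
Byte[6]=B1: continuation. acc=(acc<<6)|0x31=0x4F1
Byte[7]=A3: continuation. acc=(acc<<6)|0x23=0x13C63
Completed: cp=U+13C63 (starts at byte 4)
Byte[8]=5C: 1-byte ASCII. cp=U+005C
Byte[9]=E5: 3-byte lead, need 2 cont bytes. acc=0x5
Byte[10]=A7: continuation. acc=(acc<<6)|0x27=0x167
Byte[11]=AD: continuation. acc=(acc<<6)|0x2D=0x59ED
Completed: cp=U+59ED (starts at byte 9)
Byte[12]=C8: 2-byte lead, need 1 cont bytes. acc=0x8
Byte[13]=83: continuation. acc=(acc<<6)|0x03=0x203
Completed: cp=U+0203 (starts at byte 12)
Byte[14]=E0: 3-byte lead, need 2 cont bytes. acc=0x0
Byte[15]=B0: continuation. acc=(acc<<6)|0x30=0x30
Byte[16]=BB: continuation. acc=(acc<<6)|0x3B=0xC3B
Completed: cp=U+0C3B (starts at byte 14)

Answer: 0 2 4 8 9 12 14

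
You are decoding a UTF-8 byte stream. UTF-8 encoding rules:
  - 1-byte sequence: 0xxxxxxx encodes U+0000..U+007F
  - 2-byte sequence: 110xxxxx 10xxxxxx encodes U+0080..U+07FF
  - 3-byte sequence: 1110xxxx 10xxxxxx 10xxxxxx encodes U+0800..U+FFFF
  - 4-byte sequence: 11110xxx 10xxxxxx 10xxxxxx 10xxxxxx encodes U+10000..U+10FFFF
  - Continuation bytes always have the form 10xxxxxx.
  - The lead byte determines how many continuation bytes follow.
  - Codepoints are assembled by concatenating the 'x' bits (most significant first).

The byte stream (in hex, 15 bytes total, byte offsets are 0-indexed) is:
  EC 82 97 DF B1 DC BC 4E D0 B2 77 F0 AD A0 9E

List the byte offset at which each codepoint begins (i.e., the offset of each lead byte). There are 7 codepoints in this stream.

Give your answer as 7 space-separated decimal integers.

Answer: 0 3 5 7 8 10 11

Derivation:
Byte[0]=EC: 3-byte lead, need 2 cont bytes. acc=0xC
Byte[1]=82: continuation. acc=(acc<<6)|0x02=0x302
Byte[2]=97: continuation. acc=(acc<<6)|0x17=0xC097
Completed: cp=U+C097 (starts at byte 0)
Byte[3]=DF: 2-byte lead, need 1 cont bytes. acc=0x1F
Byte[4]=B1: continuation. acc=(acc<<6)|0x31=0x7F1
Completed: cp=U+07F1 (starts at byte 3)
Byte[5]=DC: 2-byte lead, need 1 cont bytes. acc=0x1C
Byte[6]=BC: continuation. acc=(acc<<6)|0x3C=0x73C
Completed: cp=U+073C (starts at byte 5)
Byte[7]=4E: 1-byte ASCII. cp=U+004E
Byte[8]=D0: 2-byte lead, need 1 cont bytes. acc=0x10
Byte[9]=B2: continuation. acc=(acc<<6)|0x32=0x432
Completed: cp=U+0432 (starts at byte 8)
Byte[10]=77: 1-byte ASCII. cp=U+0077
Byte[11]=F0: 4-byte lead, need 3 cont bytes. acc=0x0
Byte[12]=AD: continuation. acc=(acc<<6)|0x2D=0x2D
Byte[13]=A0: continuation. acc=(acc<<6)|0x20=0xB60
Byte[14]=9E: continuation. acc=(acc<<6)|0x1E=0x2D81E
Completed: cp=U+2D81E (starts at byte 11)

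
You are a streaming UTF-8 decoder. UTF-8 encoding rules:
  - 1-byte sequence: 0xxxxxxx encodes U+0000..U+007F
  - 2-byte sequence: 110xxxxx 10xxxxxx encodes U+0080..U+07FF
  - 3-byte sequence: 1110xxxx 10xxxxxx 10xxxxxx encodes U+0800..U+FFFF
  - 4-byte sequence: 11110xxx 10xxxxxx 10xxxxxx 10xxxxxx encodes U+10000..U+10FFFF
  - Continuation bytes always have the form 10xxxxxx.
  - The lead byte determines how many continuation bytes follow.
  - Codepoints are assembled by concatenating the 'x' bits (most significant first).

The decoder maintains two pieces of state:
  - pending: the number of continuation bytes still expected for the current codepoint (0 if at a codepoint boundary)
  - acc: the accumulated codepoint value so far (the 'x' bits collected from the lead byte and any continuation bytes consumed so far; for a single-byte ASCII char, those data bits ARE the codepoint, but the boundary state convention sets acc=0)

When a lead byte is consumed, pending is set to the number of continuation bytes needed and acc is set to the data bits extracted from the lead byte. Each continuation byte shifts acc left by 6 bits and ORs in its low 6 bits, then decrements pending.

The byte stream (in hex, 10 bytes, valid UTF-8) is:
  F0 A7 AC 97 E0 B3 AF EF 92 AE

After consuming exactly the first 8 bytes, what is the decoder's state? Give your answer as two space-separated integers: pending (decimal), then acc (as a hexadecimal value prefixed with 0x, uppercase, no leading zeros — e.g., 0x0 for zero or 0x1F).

Byte[0]=F0: 4-byte lead. pending=3, acc=0x0
Byte[1]=A7: continuation. acc=(acc<<6)|0x27=0x27, pending=2
Byte[2]=AC: continuation. acc=(acc<<6)|0x2C=0x9EC, pending=1
Byte[3]=97: continuation. acc=(acc<<6)|0x17=0x27B17, pending=0
Byte[4]=E0: 3-byte lead. pending=2, acc=0x0
Byte[5]=B3: continuation. acc=(acc<<6)|0x33=0x33, pending=1
Byte[6]=AF: continuation. acc=(acc<<6)|0x2F=0xCEF, pending=0
Byte[7]=EF: 3-byte lead. pending=2, acc=0xF

Answer: 2 0xF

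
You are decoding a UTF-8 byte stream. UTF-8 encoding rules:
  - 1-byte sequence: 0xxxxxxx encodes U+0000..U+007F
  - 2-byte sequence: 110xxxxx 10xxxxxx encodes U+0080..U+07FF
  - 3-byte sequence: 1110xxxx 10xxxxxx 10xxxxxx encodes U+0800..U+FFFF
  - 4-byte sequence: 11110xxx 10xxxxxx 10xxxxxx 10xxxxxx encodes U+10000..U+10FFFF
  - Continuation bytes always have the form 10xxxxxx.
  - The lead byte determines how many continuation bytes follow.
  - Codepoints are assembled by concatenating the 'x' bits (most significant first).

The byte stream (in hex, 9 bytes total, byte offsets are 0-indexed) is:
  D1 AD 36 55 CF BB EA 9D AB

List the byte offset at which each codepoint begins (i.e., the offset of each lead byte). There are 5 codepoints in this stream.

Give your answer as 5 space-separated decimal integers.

Byte[0]=D1: 2-byte lead, need 1 cont bytes. acc=0x11
Byte[1]=AD: continuation. acc=(acc<<6)|0x2D=0x46D
Completed: cp=U+046D (starts at byte 0)
Byte[2]=36: 1-byte ASCII. cp=U+0036
Byte[3]=55: 1-byte ASCII. cp=U+0055
Byte[4]=CF: 2-byte lead, need 1 cont bytes. acc=0xF
Byte[5]=BB: continuation. acc=(acc<<6)|0x3B=0x3FB
Completed: cp=U+03FB (starts at byte 4)
Byte[6]=EA: 3-byte lead, need 2 cont bytes. acc=0xA
Byte[7]=9D: continuation. acc=(acc<<6)|0x1D=0x29D
Byte[8]=AB: continuation. acc=(acc<<6)|0x2B=0xA76B
Completed: cp=U+A76B (starts at byte 6)

Answer: 0 2 3 4 6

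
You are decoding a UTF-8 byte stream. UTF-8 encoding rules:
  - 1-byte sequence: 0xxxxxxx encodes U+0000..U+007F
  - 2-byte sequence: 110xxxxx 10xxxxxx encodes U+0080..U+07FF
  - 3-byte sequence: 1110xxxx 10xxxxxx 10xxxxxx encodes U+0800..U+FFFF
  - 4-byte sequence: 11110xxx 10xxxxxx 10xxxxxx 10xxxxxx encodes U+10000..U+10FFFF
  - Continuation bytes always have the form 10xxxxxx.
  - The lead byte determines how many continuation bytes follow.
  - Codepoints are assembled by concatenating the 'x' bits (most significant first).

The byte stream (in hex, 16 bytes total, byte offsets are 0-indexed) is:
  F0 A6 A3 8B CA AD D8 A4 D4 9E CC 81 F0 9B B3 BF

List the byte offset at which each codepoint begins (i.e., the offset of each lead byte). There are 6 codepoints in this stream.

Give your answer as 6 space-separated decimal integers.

Answer: 0 4 6 8 10 12

Derivation:
Byte[0]=F0: 4-byte lead, need 3 cont bytes. acc=0x0
Byte[1]=A6: continuation. acc=(acc<<6)|0x26=0x26
Byte[2]=A3: continuation. acc=(acc<<6)|0x23=0x9A3
Byte[3]=8B: continuation. acc=(acc<<6)|0x0B=0x268CB
Completed: cp=U+268CB (starts at byte 0)
Byte[4]=CA: 2-byte lead, need 1 cont bytes. acc=0xA
Byte[5]=AD: continuation. acc=(acc<<6)|0x2D=0x2AD
Completed: cp=U+02AD (starts at byte 4)
Byte[6]=D8: 2-byte lead, need 1 cont bytes. acc=0x18
Byte[7]=A4: continuation. acc=(acc<<6)|0x24=0x624
Completed: cp=U+0624 (starts at byte 6)
Byte[8]=D4: 2-byte lead, need 1 cont bytes. acc=0x14
Byte[9]=9E: continuation. acc=(acc<<6)|0x1E=0x51E
Completed: cp=U+051E (starts at byte 8)
Byte[10]=CC: 2-byte lead, need 1 cont bytes. acc=0xC
Byte[11]=81: continuation. acc=(acc<<6)|0x01=0x301
Completed: cp=U+0301 (starts at byte 10)
Byte[12]=F0: 4-byte lead, need 3 cont bytes. acc=0x0
Byte[13]=9B: continuation. acc=(acc<<6)|0x1B=0x1B
Byte[14]=B3: continuation. acc=(acc<<6)|0x33=0x6F3
Byte[15]=BF: continuation. acc=(acc<<6)|0x3F=0x1BCFF
Completed: cp=U+1BCFF (starts at byte 12)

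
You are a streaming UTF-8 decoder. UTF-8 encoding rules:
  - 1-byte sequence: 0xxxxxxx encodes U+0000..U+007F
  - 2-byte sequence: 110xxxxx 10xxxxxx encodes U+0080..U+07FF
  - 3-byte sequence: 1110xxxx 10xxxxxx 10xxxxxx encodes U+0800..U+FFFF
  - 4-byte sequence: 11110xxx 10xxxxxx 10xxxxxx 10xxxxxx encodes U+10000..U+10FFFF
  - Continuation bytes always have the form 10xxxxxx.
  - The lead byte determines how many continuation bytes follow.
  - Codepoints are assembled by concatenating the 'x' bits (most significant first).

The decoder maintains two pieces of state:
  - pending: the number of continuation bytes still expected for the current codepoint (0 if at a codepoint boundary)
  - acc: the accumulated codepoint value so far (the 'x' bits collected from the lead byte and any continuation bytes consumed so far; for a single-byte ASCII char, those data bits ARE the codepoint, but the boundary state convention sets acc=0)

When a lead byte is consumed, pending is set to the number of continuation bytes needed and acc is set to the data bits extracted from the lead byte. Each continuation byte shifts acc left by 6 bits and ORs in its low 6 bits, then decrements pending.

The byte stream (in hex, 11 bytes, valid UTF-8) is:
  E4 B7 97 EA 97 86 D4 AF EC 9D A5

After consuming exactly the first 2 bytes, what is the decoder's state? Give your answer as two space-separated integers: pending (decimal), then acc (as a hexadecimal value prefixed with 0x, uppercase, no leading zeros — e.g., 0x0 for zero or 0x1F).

Byte[0]=E4: 3-byte lead. pending=2, acc=0x4
Byte[1]=B7: continuation. acc=(acc<<6)|0x37=0x137, pending=1

Answer: 1 0x137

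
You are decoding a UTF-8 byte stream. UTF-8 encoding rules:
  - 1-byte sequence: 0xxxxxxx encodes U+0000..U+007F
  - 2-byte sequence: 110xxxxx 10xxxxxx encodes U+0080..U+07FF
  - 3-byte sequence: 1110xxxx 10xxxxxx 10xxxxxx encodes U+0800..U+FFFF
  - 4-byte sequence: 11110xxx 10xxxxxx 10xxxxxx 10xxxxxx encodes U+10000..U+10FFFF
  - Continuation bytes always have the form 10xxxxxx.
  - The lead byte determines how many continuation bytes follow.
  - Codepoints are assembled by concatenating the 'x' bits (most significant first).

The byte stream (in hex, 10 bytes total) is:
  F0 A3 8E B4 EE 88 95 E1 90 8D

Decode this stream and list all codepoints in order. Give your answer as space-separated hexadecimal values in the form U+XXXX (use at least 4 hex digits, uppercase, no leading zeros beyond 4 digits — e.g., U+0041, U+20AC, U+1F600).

Byte[0]=F0: 4-byte lead, need 3 cont bytes. acc=0x0
Byte[1]=A3: continuation. acc=(acc<<6)|0x23=0x23
Byte[2]=8E: continuation. acc=(acc<<6)|0x0E=0x8CE
Byte[3]=B4: continuation. acc=(acc<<6)|0x34=0x233B4
Completed: cp=U+233B4 (starts at byte 0)
Byte[4]=EE: 3-byte lead, need 2 cont bytes. acc=0xE
Byte[5]=88: continuation. acc=(acc<<6)|0x08=0x388
Byte[6]=95: continuation. acc=(acc<<6)|0x15=0xE215
Completed: cp=U+E215 (starts at byte 4)
Byte[7]=E1: 3-byte lead, need 2 cont bytes. acc=0x1
Byte[8]=90: continuation. acc=(acc<<6)|0x10=0x50
Byte[9]=8D: continuation. acc=(acc<<6)|0x0D=0x140D
Completed: cp=U+140D (starts at byte 7)

Answer: U+233B4 U+E215 U+140D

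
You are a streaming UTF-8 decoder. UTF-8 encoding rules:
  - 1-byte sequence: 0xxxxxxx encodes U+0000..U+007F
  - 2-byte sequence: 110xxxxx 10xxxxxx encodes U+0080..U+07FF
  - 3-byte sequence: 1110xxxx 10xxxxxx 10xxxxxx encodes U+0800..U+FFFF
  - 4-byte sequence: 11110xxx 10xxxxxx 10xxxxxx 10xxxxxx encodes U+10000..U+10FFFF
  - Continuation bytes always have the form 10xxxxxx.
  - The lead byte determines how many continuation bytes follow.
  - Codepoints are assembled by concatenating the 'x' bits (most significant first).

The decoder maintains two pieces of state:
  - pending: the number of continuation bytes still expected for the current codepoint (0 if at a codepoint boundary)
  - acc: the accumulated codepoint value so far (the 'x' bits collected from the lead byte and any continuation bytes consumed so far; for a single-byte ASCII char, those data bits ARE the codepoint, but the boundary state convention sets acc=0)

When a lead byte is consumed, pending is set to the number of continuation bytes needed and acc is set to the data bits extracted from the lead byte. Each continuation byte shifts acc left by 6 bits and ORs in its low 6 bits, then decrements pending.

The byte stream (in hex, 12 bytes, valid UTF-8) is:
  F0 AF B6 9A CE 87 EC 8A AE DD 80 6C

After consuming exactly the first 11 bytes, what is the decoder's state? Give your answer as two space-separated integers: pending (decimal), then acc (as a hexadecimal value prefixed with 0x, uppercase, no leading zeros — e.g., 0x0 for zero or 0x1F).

Byte[0]=F0: 4-byte lead. pending=3, acc=0x0
Byte[1]=AF: continuation. acc=(acc<<6)|0x2F=0x2F, pending=2
Byte[2]=B6: continuation. acc=(acc<<6)|0x36=0xBF6, pending=1
Byte[3]=9A: continuation. acc=(acc<<6)|0x1A=0x2FD9A, pending=0
Byte[4]=CE: 2-byte lead. pending=1, acc=0xE
Byte[5]=87: continuation. acc=(acc<<6)|0x07=0x387, pending=0
Byte[6]=EC: 3-byte lead. pending=2, acc=0xC
Byte[7]=8A: continuation. acc=(acc<<6)|0x0A=0x30A, pending=1
Byte[8]=AE: continuation. acc=(acc<<6)|0x2E=0xC2AE, pending=0
Byte[9]=DD: 2-byte lead. pending=1, acc=0x1D
Byte[10]=80: continuation. acc=(acc<<6)|0x00=0x740, pending=0

Answer: 0 0x740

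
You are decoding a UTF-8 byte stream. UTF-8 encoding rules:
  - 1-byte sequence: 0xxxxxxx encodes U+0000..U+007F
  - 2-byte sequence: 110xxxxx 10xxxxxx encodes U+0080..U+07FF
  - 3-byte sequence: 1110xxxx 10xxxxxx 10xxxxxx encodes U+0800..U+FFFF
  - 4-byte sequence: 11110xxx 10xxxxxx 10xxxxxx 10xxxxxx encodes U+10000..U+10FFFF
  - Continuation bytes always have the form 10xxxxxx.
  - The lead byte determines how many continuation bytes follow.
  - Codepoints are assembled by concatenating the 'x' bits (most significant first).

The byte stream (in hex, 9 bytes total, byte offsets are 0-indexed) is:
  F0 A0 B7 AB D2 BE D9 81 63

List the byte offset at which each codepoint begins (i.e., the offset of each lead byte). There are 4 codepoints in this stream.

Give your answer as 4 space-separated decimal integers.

Byte[0]=F0: 4-byte lead, need 3 cont bytes. acc=0x0
Byte[1]=A0: continuation. acc=(acc<<6)|0x20=0x20
Byte[2]=B7: continuation. acc=(acc<<6)|0x37=0x837
Byte[3]=AB: continuation. acc=(acc<<6)|0x2B=0x20DEB
Completed: cp=U+20DEB (starts at byte 0)
Byte[4]=D2: 2-byte lead, need 1 cont bytes. acc=0x12
Byte[5]=BE: continuation. acc=(acc<<6)|0x3E=0x4BE
Completed: cp=U+04BE (starts at byte 4)
Byte[6]=D9: 2-byte lead, need 1 cont bytes. acc=0x19
Byte[7]=81: continuation. acc=(acc<<6)|0x01=0x641
Completed: cp=U+0641 (starts at byte 6)
Byte[8]=63: 1-byte ASCII. cp=U+0063

Answer: 0 4 6 8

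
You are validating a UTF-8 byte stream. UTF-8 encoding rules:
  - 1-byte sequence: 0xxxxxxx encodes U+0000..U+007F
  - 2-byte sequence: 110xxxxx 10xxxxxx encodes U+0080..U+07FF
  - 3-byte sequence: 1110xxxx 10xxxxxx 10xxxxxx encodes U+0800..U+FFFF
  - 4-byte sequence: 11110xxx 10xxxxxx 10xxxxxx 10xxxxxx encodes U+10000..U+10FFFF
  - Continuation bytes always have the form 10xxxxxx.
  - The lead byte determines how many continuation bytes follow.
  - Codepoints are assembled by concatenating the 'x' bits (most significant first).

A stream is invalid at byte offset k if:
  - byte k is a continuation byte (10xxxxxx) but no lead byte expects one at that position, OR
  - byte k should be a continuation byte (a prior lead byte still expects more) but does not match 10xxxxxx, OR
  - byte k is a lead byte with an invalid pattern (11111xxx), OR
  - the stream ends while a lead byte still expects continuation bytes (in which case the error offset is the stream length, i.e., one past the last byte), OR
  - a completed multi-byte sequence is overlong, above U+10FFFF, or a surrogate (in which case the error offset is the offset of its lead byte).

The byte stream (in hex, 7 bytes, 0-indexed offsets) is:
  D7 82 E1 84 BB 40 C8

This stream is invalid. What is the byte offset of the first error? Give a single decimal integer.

Answer: 7

Derivation:
Byte[0]=D7: 2-byte lead, need 1 cont bytes. acc=0x17
Byte[1]=82: continuation. acc=(acc<<6)|0x02=0x5C2
Completed: cp=U+05C2 (starts at byte 0)
Byte[2]=E1: 3-byte lead, need 2 cont bytes. acc=0x1
Byte[3]=84: continuation. acc=(acc<<6)|0x04=0x44
Byte[4]=BB: continuation. acc=(acc<<6)|0x3B=0x113B
Completed: cp=U+113B (starts at byte 2)
Byte[5]=40: 1-byte ASCII. cp=U+0040
Byte[6]=C8: 2-byte lead, need 1 cont bytes. acc=0x8
Byte[7]: stream ended, expected continuation. INVALID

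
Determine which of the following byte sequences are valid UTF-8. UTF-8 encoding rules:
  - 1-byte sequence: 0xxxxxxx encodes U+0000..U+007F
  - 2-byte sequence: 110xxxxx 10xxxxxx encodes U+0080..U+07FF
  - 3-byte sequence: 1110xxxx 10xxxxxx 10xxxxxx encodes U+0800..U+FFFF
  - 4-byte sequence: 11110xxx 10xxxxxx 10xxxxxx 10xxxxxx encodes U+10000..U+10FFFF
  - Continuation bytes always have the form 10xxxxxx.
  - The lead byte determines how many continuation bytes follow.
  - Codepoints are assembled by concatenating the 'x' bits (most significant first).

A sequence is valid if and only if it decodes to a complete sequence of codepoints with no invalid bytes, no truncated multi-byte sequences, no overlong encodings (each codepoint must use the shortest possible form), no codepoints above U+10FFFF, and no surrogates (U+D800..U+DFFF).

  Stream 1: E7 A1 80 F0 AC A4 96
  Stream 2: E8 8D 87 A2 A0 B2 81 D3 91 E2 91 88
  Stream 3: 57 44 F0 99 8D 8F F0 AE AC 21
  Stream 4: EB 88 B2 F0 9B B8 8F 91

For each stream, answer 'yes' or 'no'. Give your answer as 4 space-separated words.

Answer: yes no no no

Derivation:
Stream 1: decodes cleanly. VALID
Stream 2: error at byte offset 3. INVALID
Stream 3: error at byte offset 9. INVALID
Stream 4: error at byte offset 7. INVALID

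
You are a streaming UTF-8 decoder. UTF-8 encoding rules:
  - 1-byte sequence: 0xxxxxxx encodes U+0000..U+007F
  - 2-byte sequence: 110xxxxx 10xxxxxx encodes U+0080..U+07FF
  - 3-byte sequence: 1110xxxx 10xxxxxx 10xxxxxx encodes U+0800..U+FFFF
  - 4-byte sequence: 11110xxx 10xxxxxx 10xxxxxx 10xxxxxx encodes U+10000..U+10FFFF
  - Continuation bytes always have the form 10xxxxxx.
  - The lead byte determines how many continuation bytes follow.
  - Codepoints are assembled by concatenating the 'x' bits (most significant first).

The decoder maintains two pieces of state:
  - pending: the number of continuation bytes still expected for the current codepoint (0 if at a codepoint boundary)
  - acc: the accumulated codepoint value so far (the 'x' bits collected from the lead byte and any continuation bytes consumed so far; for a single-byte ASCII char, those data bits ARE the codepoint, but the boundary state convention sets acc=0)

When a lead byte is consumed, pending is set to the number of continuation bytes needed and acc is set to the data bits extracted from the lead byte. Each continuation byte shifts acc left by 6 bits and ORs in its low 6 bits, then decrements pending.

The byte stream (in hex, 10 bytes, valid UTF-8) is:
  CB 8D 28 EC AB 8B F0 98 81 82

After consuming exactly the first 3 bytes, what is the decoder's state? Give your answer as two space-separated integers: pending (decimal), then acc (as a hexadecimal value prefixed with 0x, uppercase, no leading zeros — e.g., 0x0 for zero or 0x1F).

Byte[0]=CB: 2-byte lead. pending=1, acc=0xB
Byte[1]=8D: continuation. acc=(acc<<6)|0x0D=0x2CD, pending=0
Byte[2]=28: 1-byte. pending=0, acc=0x0

Answer: 0 0x0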